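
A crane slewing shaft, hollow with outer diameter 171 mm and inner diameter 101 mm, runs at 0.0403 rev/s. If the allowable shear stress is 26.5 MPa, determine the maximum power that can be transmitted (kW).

J = π(d_o⁴ − d_i⁴)/32 = π(0.171⁴ − 0.101⁴)/32 = 7.373×10^-5 m⁴.
T_max = τ_allow·J/r = 2.65×10^7 × 7.373×10^-5 / 0.0855 = 22850 N·m.
ω = 2π·0.0403 = 0.2532 rad/s, so P_max = T_max·ω = 5786 W.

5.79 kW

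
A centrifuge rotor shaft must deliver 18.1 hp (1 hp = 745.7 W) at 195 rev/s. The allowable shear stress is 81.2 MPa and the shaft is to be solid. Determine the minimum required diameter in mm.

ω = 2π·195 = 1225 rad/s, so T = P/ω = 18.1×745.7 / 1225 = 11.02 N·m.
For a solid shaft τ_max = 16T/(πd³), so d = (16T/(π τ_allow))^(1/3) = (16·11.02/(π·8.12×10^7))^(1/3) = 0.008841 m.

8.84 mm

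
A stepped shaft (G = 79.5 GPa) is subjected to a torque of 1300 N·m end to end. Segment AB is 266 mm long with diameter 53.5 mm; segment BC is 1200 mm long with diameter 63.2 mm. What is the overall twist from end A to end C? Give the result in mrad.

J_AB = π(0.0535)⁴/32 = 8.04×10^-7 m⁴; J_BC = π(0.0632)⁴/32 = 1.57×10^-6 m⁴.
θ = (T/G)·Σ L_i/J_i = (1300/79.5×10⁹)·(0.266/8.04×10^-7 + 1.20/1.57×10^-6) = 0.01794 rad.

17.9 mrad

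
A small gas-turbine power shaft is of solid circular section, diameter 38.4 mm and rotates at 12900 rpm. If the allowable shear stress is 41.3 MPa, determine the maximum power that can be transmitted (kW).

J = πd⁴/32 = π(0.0384)⁴/32 = 2.135×10^-7 m⁴.
T_max = τ_allow·J/r = 4.13×10^7 × 2.135×10^-7 / 0.0192 = 459.2 N·m.
ω = 2π·12900/60 = 1351 rad/s, so P_max = T_max·ω = 6.203×10^5 W.

620 kW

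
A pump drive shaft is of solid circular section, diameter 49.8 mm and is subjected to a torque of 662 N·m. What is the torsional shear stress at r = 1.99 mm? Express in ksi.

J = πd⁴/32 = π(0.0498)⁴/32 = 6.038×10^-7 m⁴.
Shear stress varies linearly with radius: τ = T·r/J = 662.0 × 0.00199 / 6.038×10^-7 = 2.182×10^6 Pa.

0.316 ksi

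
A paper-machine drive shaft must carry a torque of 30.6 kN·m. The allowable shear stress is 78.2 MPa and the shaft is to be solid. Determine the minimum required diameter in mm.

For a solid shaft τ_max = 16T/(πd³), so d = (16T/(π τ_allow))^(1/3) = (16·30600/(π·7.82×10^7))^(1/3) = 0.1258 m.

126 mm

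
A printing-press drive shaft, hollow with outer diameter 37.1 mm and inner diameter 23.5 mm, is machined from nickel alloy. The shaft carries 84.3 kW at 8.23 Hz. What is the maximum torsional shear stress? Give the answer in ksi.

ω = 2π·8.23 = 51.71 rad/s, so T = P/ω = 84.3×10³ / 51.71 = 1630 N·m.
J = π(d_o⁴ − d_i⁴)/32 = π(0.0371⁴ − 0.0235⁴)/32 = 1.561×10^-7 m⁴.
τ_max = T·r/J = 1630 × 0.0186 / 1.561×10^-7 = 1.938×10^8 Pa.

28.1 ksi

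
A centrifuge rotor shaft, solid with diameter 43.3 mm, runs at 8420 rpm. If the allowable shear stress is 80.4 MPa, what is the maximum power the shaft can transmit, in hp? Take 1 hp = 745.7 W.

1520 hp

J = πd⁴/32 = π(0.0433)⁴/32 = 3.451×10^-7 m⁴.
T_max = τ_allow·J/r = 8.04×10^7 × 3.451×10^-7 / 0.0216 = 1282 N·m.
ω = 2π·8420/60 = 881.7 rad/s, so P_max = T_max·ω = 1.130×10^6 W.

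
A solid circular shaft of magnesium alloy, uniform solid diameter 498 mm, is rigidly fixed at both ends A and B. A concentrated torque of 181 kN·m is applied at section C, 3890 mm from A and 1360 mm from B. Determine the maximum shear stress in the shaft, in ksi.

0.802 ksi

With uniform GJ and both ends fixed, compatibility θ_AC = θ_CB gives T_A·a = T_B·b, together with T_A + T_B = T₀.
T_A = T₀·b/(a+b) = 181000·1360/5250 = 46890 N·m; T_B = 134100 N·m.
τ in each portion: τ_AC = 1.93×10^6 Pa, τ_CB = 5.53×10^6 Pa; maximum is in CB.
τ_max = T_CB·r/J = 134100·0.249/6.04×10^-3 = 5.530×10^6 Pa.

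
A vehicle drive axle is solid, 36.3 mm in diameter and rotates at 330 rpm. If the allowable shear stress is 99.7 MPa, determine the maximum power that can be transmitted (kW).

J = πd⁴/32 = π(0.0363)⁴/32 = 1.705×10^-7 m⁴.
T_max = τ_allow·J/r = 9.97×10^7 × 1.705×10^-7 / 0.0181 = 936.4 N·m.
ω = 2π·330/60 = 34.56 rad/s, so P_max = T_max·ω = 3.236×10^4 W.

32.4 kW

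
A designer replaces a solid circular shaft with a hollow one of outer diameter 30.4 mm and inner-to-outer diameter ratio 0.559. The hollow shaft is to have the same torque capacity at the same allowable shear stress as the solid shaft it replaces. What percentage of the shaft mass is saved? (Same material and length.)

Equal τ_max and T ⇒ the solid shaft needs d_s³ = d_o³(1−k⁴), so d_s = 30.4·(1−0.559⁴)^(1/3) = 29.38 mm.
Area ratio A_h/A_s = d_o²(1−k²)/d_s² = (1−k²)/(1−k⁴)^(2/3) = 0.7363.
Mass saving = 1 − 0.7363 = 26.4 %.

26.4 %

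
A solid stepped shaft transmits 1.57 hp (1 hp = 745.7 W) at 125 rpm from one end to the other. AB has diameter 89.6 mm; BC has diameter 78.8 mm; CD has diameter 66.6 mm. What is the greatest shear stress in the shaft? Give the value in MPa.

1.54 MPa

ω = 2π·125/60 = 13.09 rad/s, so T = P/ω = 1.57×745.7 / 13.09 = 89.44 N·m.
Under the same torque, τ_max = 16T/(πd³) is largest where d is smallest — segment CD (d = 66.6 mm).
τ_max = 16·89.44/(π·(0.0666)³) = 1.542×10^6 Pa.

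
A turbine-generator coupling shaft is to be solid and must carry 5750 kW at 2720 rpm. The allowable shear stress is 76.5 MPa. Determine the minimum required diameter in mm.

ω = 2π·2720/60 = 284.8 rad/s, so T = P/ω = 5750×10³ / 284.8 = 20190 N·m.
For a solid shaft τ_max = 16T/(πd³), so d = (16T/(π τ_allow))^(1/3) = (16·20190/(π·7.65×10^7))^(1/3) = 0.1104 m.

110 mm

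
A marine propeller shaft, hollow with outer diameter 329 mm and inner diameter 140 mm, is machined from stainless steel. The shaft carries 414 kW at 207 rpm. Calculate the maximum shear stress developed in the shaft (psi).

ω = 2π·207/60 = 21.68 rad/s, so T = P/ω = 414×10³ / 21.68 = 19100 N·m.
J = π(d_o⁴ − d_i⁴)/32 = π(0.329⁴ − 0.140⁴)/32 = 1.113×10^-3 m⁴.
τ_max = T·r/J = 19100 × 0.165 / 1.113×10^-3 = 2.824×10^6 Pa.

410 psi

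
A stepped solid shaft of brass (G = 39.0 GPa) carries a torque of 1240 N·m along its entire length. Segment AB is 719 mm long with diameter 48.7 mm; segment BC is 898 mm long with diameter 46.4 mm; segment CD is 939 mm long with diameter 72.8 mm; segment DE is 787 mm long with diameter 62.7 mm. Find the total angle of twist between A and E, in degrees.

7.53°

J_AB = π(0.0487)⁴/32 = 5.52×10^-7 m⁴; J_BC = π(0.0464)⁴/32 = 4.55×10^-7 m⁴; J_CD = π(0.0728)⁴/32 = 2.76×10^-6 m⁴; J_DE = π(0.0627)⁴/32 = 1.52×10^-6 m⁴.
θ = (T/G)·Σ L_i/J_i = (1240/39.0×10⁹)·(0.719/5.52×10^-7 + 0.898/4.55×10^-7 + 0.939/2.76×10^-6 + 0.787/1.52×10^-6) = 0.1315 rad.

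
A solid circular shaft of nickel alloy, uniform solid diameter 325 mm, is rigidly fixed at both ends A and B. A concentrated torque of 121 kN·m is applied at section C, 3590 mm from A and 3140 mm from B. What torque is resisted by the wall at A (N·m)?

With uniform GJ and both ends fixed, compatibility θ_AC = θ_CB gives T_A·a = T_B·b, together with T_A + T_B = T₀.
T_A = T₀·b/(a+b) = 121000·3140/6730 = 56450 N·m; T_B = 64550 N·m.

56500 N·m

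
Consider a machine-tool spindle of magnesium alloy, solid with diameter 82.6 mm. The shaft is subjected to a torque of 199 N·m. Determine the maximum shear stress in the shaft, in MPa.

J = πd⁴/32 = π(0.0826)⁴/32 = 4.570×10^-6 m⁴.
τ_max = T·r/J = 199.0 × 0.0413 / 4.570×10^-6 = 1.798×10^6 Pa.

1.80 MPa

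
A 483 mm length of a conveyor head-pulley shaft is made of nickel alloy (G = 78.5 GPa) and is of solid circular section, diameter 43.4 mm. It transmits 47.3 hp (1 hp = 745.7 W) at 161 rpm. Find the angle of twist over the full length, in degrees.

2.12°

ω = 2π·161/60 = 16.86 rad/s, so T = P/ω = 47.3×745.7 / 16.86 = 2092 N·m.
J = πd⁴/32 = π(0.0434)⁴/32 = 3.483×10^-7 m⁴.
θ = T·L/(G·J) = 2092 × 0.483 / (78.5×10⁹ × 3.483×10^-7) = 0.03696 rad.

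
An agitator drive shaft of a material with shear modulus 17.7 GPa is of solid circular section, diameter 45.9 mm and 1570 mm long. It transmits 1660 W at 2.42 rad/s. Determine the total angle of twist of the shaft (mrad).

ω = 2.42 rad/s, so T = P/ω = 1660 / 2.420 = 686.0 N·m.
J = πd⁴/32 = π(0.0459)⁴/32 = 4.358×10^-7 m⁴.
θ = T·L/(G·J) = 686.0 × 1.57 / (17.7×10⁹ × 4.358×10^-7) = 0.1396 rad.

140 mrad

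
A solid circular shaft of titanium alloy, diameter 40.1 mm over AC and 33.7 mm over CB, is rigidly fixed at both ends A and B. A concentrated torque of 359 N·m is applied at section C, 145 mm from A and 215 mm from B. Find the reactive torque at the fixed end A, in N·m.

Compatibility: T_A·a/J_AC = T_B·b/J_CB with T_A + T_B = T₀.
J_AC = 2.54×10^-7 m⁴, J_CB = 1.27×10^-7 m⁴, so T_A = T₀·(J_AC/a)/((J_AC/a)+(J_CB/b)) = 268.6 N·m, T_B = 90.37 N·m.

269 N·m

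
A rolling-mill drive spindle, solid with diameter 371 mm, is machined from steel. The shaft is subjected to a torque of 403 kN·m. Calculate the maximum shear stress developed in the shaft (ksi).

J = πd⁴/32 = π(0.371)⁴/32 = 1.860×10^-3 m⁴.
τ_max = T·r/J = 403000 × 0.185 / 1.860×10^-3 = 4.019×10^7 Pa.

5.83 ksi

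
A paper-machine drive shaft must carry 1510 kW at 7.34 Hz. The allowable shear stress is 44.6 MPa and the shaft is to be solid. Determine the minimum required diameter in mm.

ω = 2π·7.34 = 46.12 rad/s, so T = P/ω = 1510×10³ / 46.12 = 32740 N·m.
For a solid shaft τ_max = 16T/(πd³), so d = (16T/(π τ_allow))^(1/3) = (16·32740/(π·4.46×10^7))^(1/3) = 0.1552 m.

155 mm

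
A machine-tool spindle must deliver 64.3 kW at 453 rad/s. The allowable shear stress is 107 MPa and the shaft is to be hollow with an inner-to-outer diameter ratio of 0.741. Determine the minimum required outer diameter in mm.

ω = 453 rad/s, so T = P/ω = 64.3×10³ / 453.0 = 141.9 N·m.
For a hollow shaft with d_i/d_o = 0.741: τ_max = 16T/(π d_o³ (1−k⁴)), so d_o = [16T/(π τ_allow (1−k⁴))]^(1/3) = [16·141.9/(π·1.07×10^8·0.6985)]^(1/3) = 0.02131 m.

21.3 mm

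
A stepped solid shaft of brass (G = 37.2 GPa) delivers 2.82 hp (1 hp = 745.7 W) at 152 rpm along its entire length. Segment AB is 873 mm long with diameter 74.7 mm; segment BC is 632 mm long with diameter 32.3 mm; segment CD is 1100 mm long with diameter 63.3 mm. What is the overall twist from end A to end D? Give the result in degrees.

ω = 2π·152/60 = 15.92 rad/s, so T = P/ω = 2.82×745.7 / 15.92 = 132.1 N·m.
J_AB = π(0.0747)⁴/32 = 3.06×10^-6 m⁴; J_BC = π(0.0323)⁴/32 = 1.07×10^-7 m⁴; J_CD = π(0.0633)⁴/32 = 1.58×10^-6 m⁴.
θ = (T/G)·Σ L_i/J_i = (132.1/37.2×10⁹)·(0.873/3.06×10^-6 + 0.632/1.07×10^-7 + 1.10/1.58×10^-6) = 0.02450 rad.

1.40°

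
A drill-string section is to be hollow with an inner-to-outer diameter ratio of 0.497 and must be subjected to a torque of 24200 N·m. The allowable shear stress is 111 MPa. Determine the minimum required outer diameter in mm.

106 mm

For a hollow shaft with d_i/d_o = 0.497: τ_max = 16T/(π d_o³ (1−k⁴)), so d_o = [16T/(π τ_allow (1−k⁴))]^(1/3) = [16·24200/(π·1.11×10^8·0.9390)]^(1/3) = 0.1057 m.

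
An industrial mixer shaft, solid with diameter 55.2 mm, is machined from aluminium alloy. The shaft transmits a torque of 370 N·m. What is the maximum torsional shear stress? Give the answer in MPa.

11.2 MPa

J = πd⁴/32 = π(0.0552)⁴/32 = 9.115×10^-7 m⁴.
τ_max = T·r/J = 370.0 × 0.0276 / 9.115×10^-7 = 1.120×10^7 Pa.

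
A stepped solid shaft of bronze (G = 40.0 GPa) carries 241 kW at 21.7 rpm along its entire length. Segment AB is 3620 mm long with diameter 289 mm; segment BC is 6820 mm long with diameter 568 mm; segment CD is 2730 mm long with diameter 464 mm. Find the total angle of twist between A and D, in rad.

ω = 2π·21.7/60 = 2.272 rad/s, so T = P/ω = 241×10³ / 2.272 = 106100 N·m.
J_AB = π(0.289)⁴/32 = 6.85×10^-4 m⁴; J_BC = π(0.568)⁴/32 = 0.0102 m⁴; J_CD = π(0.464)⁴/32 = 4.55×10^-3 m⁴.
θ = (T/G)·Σ L_i/J_i = (106100/40.0×10⁹)·(3.62/6.85×10^-4 + 6.82/0.0102 + 2.73/4.55×10^-3) = 0.01737 rad.

0.0174 rad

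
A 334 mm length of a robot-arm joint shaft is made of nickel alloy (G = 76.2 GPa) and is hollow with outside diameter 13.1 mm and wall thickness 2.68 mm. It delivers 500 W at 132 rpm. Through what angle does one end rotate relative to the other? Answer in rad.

0.0624 rad

ω = 2π·132/60 = 13.82 rad/s, so T = P/ω = 500 / 13.82 = 36.17 N·m.
J = π(d_o⁴ − d_i⁴)/32 = π(0.0131⁴ − 0.00774⁴)/32 = 2.539×10^-9 m⁴.
θ = T·L/(G·J) = 36.17 × 0.334 / (76.2×10⁹ × 2.539×10^-9) = 0.06245 rad.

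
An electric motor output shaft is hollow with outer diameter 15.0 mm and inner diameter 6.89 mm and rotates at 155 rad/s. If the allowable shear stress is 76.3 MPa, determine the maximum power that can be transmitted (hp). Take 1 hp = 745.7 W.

J = π(d_o⁴ − d_i⁴)/32 = π(0.0150⁴ − 0.00689⁴)/32 = 4.749×10^-9 m⁴.
T_max = τ_allow·J/r = 7.63×10^7 × 4.749×10^-9 / 0.00750 = 48.31 N·m.
ω = 155 rad/s, so P_max = T_max·ω = 7488 W.

10.0 hp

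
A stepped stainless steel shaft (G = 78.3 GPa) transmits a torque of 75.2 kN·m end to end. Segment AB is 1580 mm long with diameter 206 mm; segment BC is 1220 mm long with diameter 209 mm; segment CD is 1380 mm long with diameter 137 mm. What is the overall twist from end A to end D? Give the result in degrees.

3.05°

J_AB = π(0.206)⁴/32 = 1.77×10^-4 m⁴; J_BC = π(0.209)⁴/32 = 1.87×10^-4 m⁴; J_CD = π(0.137)⁴/32 = 3.46×10^-5 m⁴.
θ = (T/G)·Σ L_i/J_i = (75200/78.3×10⁹)·(1.58/1.77×10^-4 + 1.22/1.87×10^-4 + 1.38/3.46×10^-5) = 0.05316 rad.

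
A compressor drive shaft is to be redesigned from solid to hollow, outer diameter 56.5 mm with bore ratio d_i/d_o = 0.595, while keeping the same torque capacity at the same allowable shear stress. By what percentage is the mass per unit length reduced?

Equal τ_max and T ⇒ the solid shaft needs d_s³ = d_o³(1−k⁴), so d_s = 56.5·(1−0.595⁴)^(1/3) = 54.03 mm.
Area ratio A_h/A_s = d_o²(1−k²)/d_s² = (1−k²)/(1−k⁴)^(2/3) = 0.7063.
Mass saving = 1 − 0.7063 = 29.4 %.

29.4 %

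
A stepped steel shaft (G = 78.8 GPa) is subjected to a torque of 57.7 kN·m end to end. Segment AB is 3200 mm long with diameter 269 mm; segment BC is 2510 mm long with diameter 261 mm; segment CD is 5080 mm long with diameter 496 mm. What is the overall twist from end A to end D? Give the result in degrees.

0.528°

J_AB = π(0.269)⁴/32 = 5.14×10^-4 m⁴; J_BC = π(0.261)⁴/32 = 4.56×10^-4 m⁴; J_CD = π(0.496)⁴/32 = 5.94×10^-3 m⁴.
θ = (T/G)·Σ L_i/J_i = (57700/78.8×10⁹)·(3.20/5.14×10^-4 + 2.51/4.56×10^-4 + 5.08/5.94×10^-3) = 9.218×10^-3 rad.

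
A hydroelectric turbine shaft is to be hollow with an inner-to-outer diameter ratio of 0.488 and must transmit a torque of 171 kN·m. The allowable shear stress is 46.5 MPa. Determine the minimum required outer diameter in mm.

For a hollow shaft with d_i/d_o = 0.488: τ_max = 16T/(π d_o³ (1−k⁴)), so d_o = [16T/(π τ_allow (1−k⁴))]^(1/3) = [16·171000/(π·4.65×10^7·0.9433)]^(1/3) = 0.2708 m.

271 mm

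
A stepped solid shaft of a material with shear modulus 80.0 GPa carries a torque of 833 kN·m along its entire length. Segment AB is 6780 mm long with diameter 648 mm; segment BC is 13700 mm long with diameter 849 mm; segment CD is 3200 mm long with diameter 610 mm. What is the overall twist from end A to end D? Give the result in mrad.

9.33 mrad

J_AB = π(0.648)⁴/32 = 0.0173 m⁴; J_BC = π(0.849)⁴/32 = 0.0510 m⁴; J_CD = π(0.610)⁴/32 = 0.0136 m⁴.
θ = (T/G)·Σ L_i/J_i = (833000/80.0×10⁹)·(6.78/0.0173 + 13.7/0.0510 + 3.20/0.0136) = 9.326×10^-3 rad.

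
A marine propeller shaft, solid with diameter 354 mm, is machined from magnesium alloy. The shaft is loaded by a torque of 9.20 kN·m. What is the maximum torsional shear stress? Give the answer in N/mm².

1.06 N/mm²

J = πd⁴/32 = π(0.354)⁴/32 = 1.542×10^-3 m⁴.
τ_max = T·r/J = 9200 × 0.177 / 1.542×10^-3 = 1.056×10^6 Pa.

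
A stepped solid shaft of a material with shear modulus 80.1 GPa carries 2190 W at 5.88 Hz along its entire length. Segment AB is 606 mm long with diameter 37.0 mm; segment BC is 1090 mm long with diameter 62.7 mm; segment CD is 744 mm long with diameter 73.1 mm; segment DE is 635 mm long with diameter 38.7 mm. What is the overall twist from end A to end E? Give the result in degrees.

0.304°

ω = 2π·5.88 = 36.95 rad/s, so T = P/ω = 2190 / 36.95 = 59.28 N·m.
J_AB = π(0.0370)⁴/32 = 1.84×10^-7 m⁴; J_BC = π(0.0627)⁴/32 = 1.52×10^-6 m⁴; J_CD = π(0.0731)⁴/32 = 2.80×10^-6 m⁴; J_DE = π(0.0387)⁴/32 = 2.20×10^-7 m⁴.
θ = (T/G)·Σ L_i/J_i = (59.28/80.1×10⁹)·(0.606/1.84×10^-7 + 1.09/1.52×10^-6 + 0.744/2.80×10^-6 + 0.635/2.20×10^-7) = 5.299×10^-3 rad.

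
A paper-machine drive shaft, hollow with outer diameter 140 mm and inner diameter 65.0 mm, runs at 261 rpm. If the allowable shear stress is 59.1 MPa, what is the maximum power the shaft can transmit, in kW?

830 kW

J = π(d_o⁴ − d_i⁴)/32 = π(0.140⁴ − 0.0650⁴)/32 = 3.596×10^-5 m⁴.
T_max = τ_allow·J/r = 5.91×10^7 × 3.596×10^-5 / 0.0700 = 30360 N·m.
ω = 2π·261/60 = 27.33 rad/s, so P_max = T_max·ω = 8.299×10^5 W.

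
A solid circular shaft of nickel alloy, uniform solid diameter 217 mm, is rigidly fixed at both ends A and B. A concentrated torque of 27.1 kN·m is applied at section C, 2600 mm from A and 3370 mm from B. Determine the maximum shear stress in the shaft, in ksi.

With uniform GJ and both ends fixed, compatibility θ_AC = θ_CB gives T_A·a = T_B·b, together with T_A + T_B = T₀.
T_A = T₀·b/(a+b) = 27100·3370/5970 = 15300 N·m; T_B = 11800 N·m.
τ in each portion: τ_AC = 7.62×10^6 Pa, τ_CB = 5.88×10^6 Pa; maximum is in AC.
τ_max = T_AC·r/J = 15300·0.108/2.18×10^-4 = 7.625×10^6 Pa.

1.11 ksi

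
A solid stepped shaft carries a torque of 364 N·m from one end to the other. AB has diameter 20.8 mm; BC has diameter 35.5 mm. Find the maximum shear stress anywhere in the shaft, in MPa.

Under the same torque, τ_max = 16T/(πd³) is largest where d is smallest — segment AB (d = 20.8 mm).
τ_max = 16·364.0/(π·(0.0208)³) = 2.060×10^8 Pa.

206 MPa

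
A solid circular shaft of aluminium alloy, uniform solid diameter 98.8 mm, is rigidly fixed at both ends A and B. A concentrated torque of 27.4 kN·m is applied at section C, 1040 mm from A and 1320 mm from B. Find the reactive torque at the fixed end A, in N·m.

With uniform GJ and both ends fixed, compatibility θ_AC = θ_CB gives T_A·a = T_B·b, together with T_A + T_B = T₀.
T_A = T₀·b/(a+b) = 27400·1320/2360 = 15330 N·m; T_B = 12070 N·m.

15300 N·m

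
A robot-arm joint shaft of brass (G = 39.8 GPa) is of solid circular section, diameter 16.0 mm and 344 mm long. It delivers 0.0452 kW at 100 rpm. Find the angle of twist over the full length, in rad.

0.00580 rad

ω = 2π·100/60 = 10.47 rad/s, so T = P/ω = 0.0452×10³ / 10.47 = 4.316 N·m.
J = πd⁴/32 = π(0.0160)⁴/32 = 6.434×10^-9 m⁴.
θ = T·L/(G·J) = 4.316 × 0.344 / (39.8×10⁹ × 6.434×10^-9) = 5.798×10^-3 rad.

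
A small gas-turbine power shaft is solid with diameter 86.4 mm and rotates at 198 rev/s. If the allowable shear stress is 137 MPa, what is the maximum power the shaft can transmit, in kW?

21600 kW

J = πd⁴/32 = π(0.0864)⁴/32 = 5.471×10^-6 m⁴.
T_max = τ_allow·J/r = 1.37×10^8 × 5.471×10^-6 / 0.0432 = 17350 N·m.
ω = 2π·198 = 1244 rad/s, so P_max = T_max·ω = 2.158×10^7 W.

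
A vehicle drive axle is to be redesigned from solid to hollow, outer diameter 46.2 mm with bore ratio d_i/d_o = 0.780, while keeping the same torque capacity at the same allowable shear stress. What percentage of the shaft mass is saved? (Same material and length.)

46.7 %

Equal τ_max and T ⇒ the solid shaft needs d_s³ = d_o³(1−k⁴), so d_s = 46.2·(1−0.780⁴)^(1/3) = 39.60 mm.
Area ratio A_h/A_s = d_o²(1−k²)/d_s² = (1−k²)/(1−k⁴)^(2/3) = 0.5329.
Mass saving = 1 − 0.5329 = 46.7 %.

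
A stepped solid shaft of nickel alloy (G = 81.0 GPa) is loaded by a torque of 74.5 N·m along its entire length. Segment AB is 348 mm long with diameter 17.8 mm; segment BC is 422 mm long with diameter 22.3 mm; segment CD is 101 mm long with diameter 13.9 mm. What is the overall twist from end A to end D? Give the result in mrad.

73.8 mrad

J_AB = π(0.0178)⁴/32 = 9.86×10^-9 m⁴; J_BC = π(0.0223)⁴/32 = 2.43×10^-8 m⁴; J_CD = π(0.0139)⁴/32 = 3.66×10^-9 m⁴.
θ = (T/G)·Σ L_i/J_i = (74.50/81.0×10⁹)·(0.348/9.86×10^-9 + 0.422/2.43×10^-8 + 0.101/3.66×10^-9) = 0.07381 rad.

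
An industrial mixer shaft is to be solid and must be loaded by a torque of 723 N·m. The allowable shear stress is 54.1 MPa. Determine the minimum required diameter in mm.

For a solid shaft τ_max = 16T/(πd³), so d = (16T/(π τ_allow))^(1/3) = (16·723.0/(π·5.41×10^7))^(1/3) = 0.04083 m.

40.8 mm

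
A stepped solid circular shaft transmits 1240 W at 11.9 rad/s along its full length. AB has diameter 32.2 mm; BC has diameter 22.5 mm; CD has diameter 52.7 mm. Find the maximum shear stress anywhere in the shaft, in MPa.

ω = 11.9 rad/s, so T = P/ω = 1240 / 11.90 = 104.2 N·m.
Under the same torque, τ_max = 16T/(πd³) is largest where d is smallest — segment BC (d = 22.5 mm).
τ_max = 16·104.2/(π·(0.0225)³) = 4.659×10^7 Pa.

46.6 MPa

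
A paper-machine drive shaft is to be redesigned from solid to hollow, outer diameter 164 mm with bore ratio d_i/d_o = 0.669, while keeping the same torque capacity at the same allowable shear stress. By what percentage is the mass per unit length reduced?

35.9 %

Equal τ_max and T ⇒ the solid shaft needs d_s³ = d_o³(1−k⁴), so d_s = 164·(1−0.669⁴)^(1/3) = 152.2 mm.
Area ratio A_h/A_s = d_o²(1−k²)/d_s² = (1−k²)/(1−k⁴)^(2/3) = 0.6412.
Mass saving = 1 − 0.6412 = 35.9 %.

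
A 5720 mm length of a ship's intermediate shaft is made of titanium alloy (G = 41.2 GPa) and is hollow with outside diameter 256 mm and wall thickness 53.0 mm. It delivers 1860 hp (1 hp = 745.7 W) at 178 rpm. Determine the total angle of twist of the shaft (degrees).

1.59°

ω = 2π·178/60 = 18.64 rad/s, so T = P/ω = 1860×745.7 / 18.64 = 74410 N·m.
J = π(d_o⁴ − d_i⁴)/32 = π(0.256⁴ − 0.150⁴)/32 = 3.720×10^-4 m⁴.
θ = T·L/(G·J) = 74410 × 5.72 / (41.2×10⁹ × 3.720×10^-4) = 0.02777 rad.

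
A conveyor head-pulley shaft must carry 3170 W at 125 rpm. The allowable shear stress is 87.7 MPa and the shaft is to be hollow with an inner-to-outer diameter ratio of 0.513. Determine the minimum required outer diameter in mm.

24.7 mm

ω = 2π·125/60 = 13.09 rad/s, so T = P/ω = 3170 / 13.09 = 242.2 N·m.
For a hollow shaft with d_i/d_o = 0.513: τ_max = 16T/(π d_o³ (1−k⁴)), so d_o = [16T/(π τ_allow (1−k⁴))]^(1/3) = [16·242.2/(π·8.77×10^7·0.9307)]^(1/3) = 0.02472 m.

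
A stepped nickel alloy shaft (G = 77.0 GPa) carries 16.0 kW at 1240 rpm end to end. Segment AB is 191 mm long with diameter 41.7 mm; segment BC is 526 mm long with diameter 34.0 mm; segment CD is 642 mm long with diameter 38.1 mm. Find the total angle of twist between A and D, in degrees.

ω = 2π·1240/60 = 129.9 rad/s, so T = P/ω = 16.0×10³ / 129.9 = 123.2 N·m.
J_AB = π(0.0417)⁴/32 = 2.97×10^-7 m⁴; J_BC = π(0.0340)⁴/32 = 1.31×10^-7 m⁴; J_CD = π(0.0381)⁴/32 = 2.07×10^-7 m⁴.
θ = (T/G)·Σ L_i/J_i = (123.2/77.0×10⁹)·(0.191/2.97×10^-7 + 0.526/1.31×10^-7 + 0.642/2.07×10^-7) = 0.01241 rad.

0.711°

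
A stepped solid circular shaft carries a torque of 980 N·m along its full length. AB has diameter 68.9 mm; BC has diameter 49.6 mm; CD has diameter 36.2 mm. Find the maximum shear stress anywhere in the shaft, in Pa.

Under the same torque, τ_max = 16T/(πd³) is largest where d is smallest — segment CD (d = 36.2 mm).
τ_max = 16·980.0/(π·(0.0362)³) = 1.052×10^8 Pa.

1.05e8 Pa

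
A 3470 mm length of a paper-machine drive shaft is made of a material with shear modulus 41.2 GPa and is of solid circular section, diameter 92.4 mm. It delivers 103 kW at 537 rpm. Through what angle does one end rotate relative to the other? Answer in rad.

0.0216 rad

ω = 2π·537/60 = 56.23 rad/s, so T = P/ω = 103×10³ / 56.23 = 1832 N·m.
J = πd⁴/32 = π(0.0924)⁴/32 = 7.156×10^-6 m⁴.
θ = T·L/(G·J) = 1832 × 3.47 / (41.2×10⁹ × 7.156×10^-6) = 0.02156 rad.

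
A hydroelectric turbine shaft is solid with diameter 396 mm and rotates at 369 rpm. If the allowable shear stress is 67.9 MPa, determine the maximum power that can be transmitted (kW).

J = πd⁴/32 = π(0.396)⁴/32 = 2.414×10^-3 m⁴.
T_max = τ_allow·J/r = 6.79×10^7 × 2.414×10^-3 / 0.198 = 827900 N·m.
ω = 2π·369/60 = 38.64 rad/s, so P_max = T_max·ω = 3.199×10^7 W.

32000 kW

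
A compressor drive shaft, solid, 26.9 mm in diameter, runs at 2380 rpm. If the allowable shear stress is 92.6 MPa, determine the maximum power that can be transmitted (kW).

88.2 kW

J = πd⁴/32 = π(0.0269)⁴/32 = 5.141×10^-8 m⁴.
T_max = τ_allow·J/r = 9.26×10^7 × 5.141×10^-8 / 0.0135 = 353.9 N·m.
ω = 2π·2380/60 = 249.2 rad/s, so P_max = T_max·ω = 8.821×10^4 W.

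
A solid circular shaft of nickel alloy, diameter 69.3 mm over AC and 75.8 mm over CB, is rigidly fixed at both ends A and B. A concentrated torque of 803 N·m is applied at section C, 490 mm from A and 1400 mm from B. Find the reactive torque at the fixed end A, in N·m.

535 N·m

Compatibility: T_A·a/J_AC = T_B·b/J_CB with T_A + T_B = T₀.
J_AC = 2.26×10^-6 m⁴, J_CB = 3.24×10^-6 m⁴, so T_A = T₀·(J_AC/a)/((J_AC/a)+(J_CB/b)) = 535.0 N·m, T_B = 268.0 N·m.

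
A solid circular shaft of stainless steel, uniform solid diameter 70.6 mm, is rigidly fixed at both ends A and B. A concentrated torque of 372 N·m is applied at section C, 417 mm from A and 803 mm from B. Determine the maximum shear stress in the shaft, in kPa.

3540 kPa

With uniform GJ and both ends fixed, compatibility θ_AC = θ_CB gives T_A·a = T_B·b, together with T_A + T_B = T₀.
T_A = T₀·b/(a+b) = 372.0·803/1220 = 244.8 N·m; T_B = 127.2 N·m.
τ in each portion: τ_AC = 3.54×10^6 Pa, τ_CB = 1.84×10^6 Pa; maximum is in AC.
τ_max = T_AC·r/J = 244.8·0.0353/2.44×10^-6 = 3.544×10^6 Pa.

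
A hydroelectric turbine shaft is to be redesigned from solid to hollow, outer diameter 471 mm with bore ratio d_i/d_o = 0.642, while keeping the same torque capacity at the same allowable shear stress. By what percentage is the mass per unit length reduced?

Equal τ_max and T ⇒ the solid shaft needs d_s³ = d_o³(1−k⁴), so d_s = 471·(1−0.642⁴)^(1/3) = 442.7 mm.
Area ratio A_h/A_s = d_o²(1−k²)/d_s² = (1−k²)/(1−k⁴)^(2/3) = 0.6655.
Mass saving = 1 − 0.6655 = 33.4 %.

33.4 %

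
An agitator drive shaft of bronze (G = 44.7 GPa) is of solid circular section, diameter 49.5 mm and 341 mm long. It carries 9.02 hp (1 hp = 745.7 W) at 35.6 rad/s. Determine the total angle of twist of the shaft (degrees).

0.140°

ω = 35.6 rad/s, so T = P/ω = 9.02×745.7 / 35.60 = 188.9 N·m.
J = πd⁴/32 = π(0.0495)⁴/32 = 5.894×10^-7 m⁴.
θ = T·L/(G·J) = 188.9 × 0.341 / (44.7×10⁹ × 5.894×10^-7) = 2.445×10^-3 rad.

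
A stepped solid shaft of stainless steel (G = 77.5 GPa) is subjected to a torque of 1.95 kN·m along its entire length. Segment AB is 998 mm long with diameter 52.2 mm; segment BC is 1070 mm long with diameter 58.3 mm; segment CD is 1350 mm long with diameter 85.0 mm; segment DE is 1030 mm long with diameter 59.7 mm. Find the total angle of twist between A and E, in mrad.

J_AB = π(0.0522)⁴/32 = 7.29×10^-7 m⁴; J_BC = π(0.0583)⁴/32 = 1.13×10^-6 m⁴; J_CD = π(0.0850)⁴/32 = 5.12×10^-6 m⁴; J_DE = π(0.0597)⁴/32 = 1.25×10^-6 m⁴.
θ = (T/G)·Σ L_i/J_i = (1950/77.5×10⁹)·(0.998/7.29×10^-7 + 1.07/1.13×10^-6 + 1.35/5.12×10^-6 + 1.03/1.25×10^-6) = 0.08560 rad.

85.6 mrad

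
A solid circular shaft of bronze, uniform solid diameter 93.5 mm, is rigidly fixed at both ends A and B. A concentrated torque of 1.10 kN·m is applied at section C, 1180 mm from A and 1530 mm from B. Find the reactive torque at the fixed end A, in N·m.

With uniform GJ and both ends fixed, compatibility θ_AC = θ_CB gives T_A·a = T_B·b, together with T_A + T_B = T₀.
T_A = T₀·b/(a+b) = 1100·1530/2710 = 621.0 N·m; T_B = 479.0 N·m.

621 N·m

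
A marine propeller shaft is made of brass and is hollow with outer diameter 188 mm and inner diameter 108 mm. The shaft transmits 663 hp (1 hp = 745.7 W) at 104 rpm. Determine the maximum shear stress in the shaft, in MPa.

ω = 2π·104/60 = 10.89 rad/s, so T = P/ω = 663×745.7 / 10.89 = 45400 N·m.
J = π(d_o⁴ − d_i⁴)/32 = π(0.188⁴ − 0.108⁴)/32 = 1.093×10^-4 m⁴.
τ_max = T·r/J = 45400 × 0.0940 / 1.093×10^-4 = 3.905×10^7 Pa.

39.0 MPa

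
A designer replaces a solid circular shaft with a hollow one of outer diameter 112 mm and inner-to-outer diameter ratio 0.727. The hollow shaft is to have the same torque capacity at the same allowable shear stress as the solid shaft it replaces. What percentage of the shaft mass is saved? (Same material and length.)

41.3 %

Equal τ_max and T ⇒ the solid shaft needs d_s³ = d_o³(1−k⁴), so d_s = 112·(1−0.727⁴)^(1/3) = 100.4 mm.
Area ratio A_h/A_s = d_o²(1−k²)/d_s² = (1−k²)/(1−k⁴)^(2/3) = 0.5865.
Mass saving = 1 − 0.5865 = 41.3 %.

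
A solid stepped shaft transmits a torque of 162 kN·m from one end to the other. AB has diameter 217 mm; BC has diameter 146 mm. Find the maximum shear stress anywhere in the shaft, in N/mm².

265 N/mm²

Under the same torque, τ_max = 16T/(πd³) is largest where d is smallest — segment BC (d = 146 mm).
τ_max = 16·162000/(π·(0.146)³) = 2.651×10^8 Pa.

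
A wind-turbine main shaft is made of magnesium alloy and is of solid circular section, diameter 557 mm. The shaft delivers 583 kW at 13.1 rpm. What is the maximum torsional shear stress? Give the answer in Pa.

1.25e7 Pa

ω = 2π·13.1/60 = 1.372 rad/s, so T = P/ω = 583×10³ / 1.372 = 425000 N·m.
J = πd⁴/32 = π(0.557)⁴/32 = 9.450×10^-3 m⁴.
τ_max = T·r/J = 425000 × 0.279 / 9.450×10^-3 = 1.252×10^7 Pa.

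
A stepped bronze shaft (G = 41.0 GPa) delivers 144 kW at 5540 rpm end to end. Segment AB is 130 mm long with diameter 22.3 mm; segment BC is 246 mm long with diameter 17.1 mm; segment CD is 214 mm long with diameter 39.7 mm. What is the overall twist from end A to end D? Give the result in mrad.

215 mrad

ω = 2π·5540/60 = 580.1 rad/s, so T = P/ω = 144×10³ / 580.1 = 248.2 N·m.
J_AB = π(0.0223)⁴/32 = 2.43×10^-8 m⁴; J_BC = π(0.0171)⁴/32 = 8.39×10^-9 m⁴; J_CD = π(0.0397)⁴/32 = 2.44×10^-7 m⁴.
θ = (T/G)·Σ L_i/J_i = (248.2/41.0×10⁹)·(0.130/2.43×10^-8 + 0.246/8.39×10^-9 + 0.214/2.44×10^-7) = 0.2151 rad.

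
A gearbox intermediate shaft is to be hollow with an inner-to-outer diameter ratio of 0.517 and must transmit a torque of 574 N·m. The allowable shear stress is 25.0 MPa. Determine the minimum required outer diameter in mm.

50.1 mm

For a hollow shaft with d_i/d_o = 0.517: τ_max = 16T/(π d_o³ (1−k⁴)), so d_o = [16T/(π τ_allow (1−k⁴))]^(1/3) = [16·574.0/(π·2.50×10^7·0.9286)]^(1/3) = 0.05012 m.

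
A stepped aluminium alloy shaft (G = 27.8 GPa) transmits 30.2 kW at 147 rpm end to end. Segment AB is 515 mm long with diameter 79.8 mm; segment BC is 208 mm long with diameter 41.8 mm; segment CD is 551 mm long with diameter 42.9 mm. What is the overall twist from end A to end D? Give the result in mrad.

ω = 2π·147/60 = 15.39 rad/s, so T = P/ω = 30.2×10³ / 15.39 = 1962 N·m.
J_AB = π(0.0798)⁴/32 = 3.98×10^-6 m⁴; J_BC = π(0.0418)⁴/32 = 3.00×10^-7 m⁴; J_CD = π(0.0429)⁴/32 = 3.33×10^-7 m⁴.
θ = (T/G)·Σ L_i/J_i = (1962/27.8×10⁹)·(0.515/3.98×10^-6 + 0.208/3.00×10^-7 + 0.551/3.33×10^-7) = 0.1750 rad.

175 mrad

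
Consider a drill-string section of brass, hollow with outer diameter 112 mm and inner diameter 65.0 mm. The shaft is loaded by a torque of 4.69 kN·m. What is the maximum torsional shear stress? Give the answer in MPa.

19.2 MPa

J = π(d_o⁴ − d_i⁴)/32 = π(0.112⁴ − 0.0650⁴)/32 = 1.370×10^-5 m⁴.
τ_max = T·r/J = 4690 × 0.0560 / 1.370×10^-5 = 1.918×10^7 Pa.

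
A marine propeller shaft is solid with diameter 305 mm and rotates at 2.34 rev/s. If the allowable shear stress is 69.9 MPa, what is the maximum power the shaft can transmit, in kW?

5730 kW

J = πd⁴/32 = π(0.305)⁴/32 = 8.496×10^-4 m⁴.
T_max = τ_allow·J/r = 6.99×10^7 × 8.496×10^-4 / 0.152 = 389400 N·m.
ω = 2π·2.34 = 14.70 rad/s, so P_max = T_max·ω = 5.725×10^6 W.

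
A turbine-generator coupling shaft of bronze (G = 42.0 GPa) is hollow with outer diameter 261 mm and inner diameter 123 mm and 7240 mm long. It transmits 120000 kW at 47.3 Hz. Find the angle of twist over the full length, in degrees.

9.21°

ω = 2π·47.3 = 297.2 rad/s, so T = P/ω = 120000×10³ / 297.2 = 403800 N·m.
J = π(d_o⁴ − d_i⁴)/32 = π(0.261⁴ − 0.123⁴)/32 = 4.331×10^-4 m⁴.
θ = T·L/(G·J) = 403800 × 7.24 / (42.0×10⁹ × 4.331×10^-4) = 0.1607 rad.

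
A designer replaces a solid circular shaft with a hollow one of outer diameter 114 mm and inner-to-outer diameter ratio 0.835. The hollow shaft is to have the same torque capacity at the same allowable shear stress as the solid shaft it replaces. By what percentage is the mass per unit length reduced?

Equal τ_max and T ⇒ the solid shaft needs d_s³ = d_o³(1−k⁴), so d_s = 114·(1−0.835⁴)^(1/3) = 91.31 mm.
Area ratio A_h/A_s = d_o²(1−k²)/d_s² = (1−k²)/(1−k⁴)^(2/3) = 0.4719.
Mass saving = 1 − 0.4719 = 52.8 %.

52.8 %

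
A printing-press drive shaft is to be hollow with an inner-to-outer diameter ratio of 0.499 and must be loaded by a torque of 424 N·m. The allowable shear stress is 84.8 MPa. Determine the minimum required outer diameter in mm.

For a hollow shaft with d_i/d_o = 0.499: τ_max = 16T/(π d_o³ (1−k⁴)), so d_o = [16T/(π τ_allow (1−k⁴))]^(1/3) = [16·424.0/(π·8.48×10^7·0.9380)]^(1/3) = 0.03005 m.

30.1 mm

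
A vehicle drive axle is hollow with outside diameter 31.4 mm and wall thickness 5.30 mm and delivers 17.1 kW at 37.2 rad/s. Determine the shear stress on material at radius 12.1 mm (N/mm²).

ω = 37.2 rad/s, so T = P/ω = 17.1×10³ / 37.20 = 459.7 N·m.
J = π(d_o⁴ − d_i⁴)/32 = π(0.0314⁴ − 0.0208⁴)/32 = 7.706×10^-8 m⁴.
Shear stress varies linearly with radius: τ = T·r/J = 459.7 × 0.0121 / 7.706×10^-8 = 7.218×10^7 Pa.

72.2 N/mm²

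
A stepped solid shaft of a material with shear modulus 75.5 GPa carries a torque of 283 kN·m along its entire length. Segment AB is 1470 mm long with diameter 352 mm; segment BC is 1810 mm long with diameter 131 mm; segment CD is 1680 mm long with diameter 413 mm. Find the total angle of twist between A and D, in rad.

J_AB = π(0.352)⁴/32 = 1.51×10^-3 m⁴; J_BC = π(0.131)⁴/32 = 2.89×10^-5 m⁴; J_CD = π(0.413)⁴/32 = 2.86×10^-3 m⁴.
θ = (T/G)·Σ L_i/J_i = (283000/75.5×10⁹)·(1.47/1.51×10^-3 + 1.81/2.89×10^-5 + 1.68/2.86×10^-3) = 0.2405 rad.

0.241 rad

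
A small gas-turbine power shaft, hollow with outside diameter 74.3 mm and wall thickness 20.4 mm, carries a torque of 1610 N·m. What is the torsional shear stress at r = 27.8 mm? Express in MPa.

J = π(d_o⁴ − d_i⁴)/32 = π(0.0743⁴ − 0.0335⁴)/32 = 2.868×10^-6 m⁴.
Shear stress varies linearly with radius: τ = T·r/J = 1610 × 0.0278 / 2.868×10^-6 = 1.560×10^7 Pa.

15.6 MPa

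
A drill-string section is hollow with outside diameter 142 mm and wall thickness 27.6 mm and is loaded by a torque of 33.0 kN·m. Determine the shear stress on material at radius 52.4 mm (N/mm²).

50.3 N/mm²

J = π(d_o⁴ − d_i⁴)/32 = π(0.142⁴ − 0.0868⁴)/32 = 3.434×10^-5 m⁴.
Shear stress varies linearly with radius: τ = T·r/J = 33000 × 0.0524 / 3.434×10^-5 = 5.035×10^7 Pa.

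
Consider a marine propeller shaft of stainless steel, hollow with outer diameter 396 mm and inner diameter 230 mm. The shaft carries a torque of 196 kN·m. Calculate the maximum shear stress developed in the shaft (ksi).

2.63 ksi

J = π(d_o⁴ − d_i⁴)/32 = π(0.396⁴ − 0.230⁴)/32 = 2.140×10^-3 m⁴.
τ_max = T·r/J = 196000 × 0.198 / 2.140×10^-3 = 1.814×10^7 Pa.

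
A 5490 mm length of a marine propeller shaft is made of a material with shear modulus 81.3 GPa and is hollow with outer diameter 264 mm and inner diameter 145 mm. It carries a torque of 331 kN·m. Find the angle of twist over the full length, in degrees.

2.95°

J = π(d_o⁴ − d_i⁴)/32 = π(0.264⁴ − 0.145⁴)/32 = 4.335×10^-4 m⁴.
θ = T·L/(G·J) = 331000 × 5.49 / (81.3×10⁹ × 4.335×10^-4) = 0.05156 rad.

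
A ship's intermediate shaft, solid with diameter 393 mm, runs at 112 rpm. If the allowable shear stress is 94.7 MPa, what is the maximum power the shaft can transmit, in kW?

13200 kW

J = πd⁴/32 = π(0.393)⁴/32 = 2.342×10^-3 m⁴.
T_max = τ_allow·J/r = 9.47×10^7 × 2.342×10^-3 / 0.197 = 1.129e6 N·m.
ω = 2π·112/60 = 11.73 rad/s, so P_max = T_max·ω = 1.324×10^7 W.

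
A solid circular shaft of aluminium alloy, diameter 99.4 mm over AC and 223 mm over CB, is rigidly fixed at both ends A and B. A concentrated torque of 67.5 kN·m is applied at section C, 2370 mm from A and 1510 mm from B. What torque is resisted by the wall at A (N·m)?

1660 N·m

Compatibility: T_A·a/J_AC = T_B·b/J_CB with T_A + T_B = T₀.
J_AC = 9.58×10^-6 m⁴, J_CB = 2.43×10^-4 m⁴, so T_A = T₀·(J_AC/a)/((J_AC/a)+(J_CB/b)) = 1656 N·m, T_B = 65840 N·m.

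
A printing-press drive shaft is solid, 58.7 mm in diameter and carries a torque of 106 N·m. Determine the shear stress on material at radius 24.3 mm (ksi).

J = πd⁴/32 = π(0.0587)⁴/32 = 1.166×10^-6 m⁴.
Shear stress varies linearly with radius: τ = T·r/J = 106.0 × 0.0243 / 1.166×10^-6 = 2.210×10^6 Pa.

0.321 ksi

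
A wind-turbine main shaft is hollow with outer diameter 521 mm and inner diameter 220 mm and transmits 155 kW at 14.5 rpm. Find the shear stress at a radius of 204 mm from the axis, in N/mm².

ω = 2π·14.5/60 = 1.518 rad/s, so T = P/ω = 155×10³ / 1.518 = 102100 N·m.
J = π(d_o⁴ − d_i⁴)/32 = π(0.521⁴ − 0.220⁴)/32 = 7.004×10^-3 m⁴.
Shear stress varies linearly with radius: τ = T·r/J = 102100 × 0.204 / 7.004×10^-3 = 2.973×10^6 Pa.

2.97 N/mm²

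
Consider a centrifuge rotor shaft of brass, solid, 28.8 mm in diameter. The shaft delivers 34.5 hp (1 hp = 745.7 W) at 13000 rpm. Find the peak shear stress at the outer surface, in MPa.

4.03 MPa

ω = 2π·13000/60 = 1361 rad/s, so T = P/ω = 34.5×745.7 / 1361 = 18.90 N·m.
J = πd⁴/32 = π(0.0288)⁴/32 = 6.754×10^-8 m⁴.
τ_max = T·r/J = 18.90 × 0.0144 / 6.754×10^-8 = 4.029×10^6 Pa.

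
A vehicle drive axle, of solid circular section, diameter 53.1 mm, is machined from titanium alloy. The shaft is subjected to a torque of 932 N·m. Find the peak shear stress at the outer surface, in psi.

4600 psi

J = πd⁴/32 = π(0.0531)⁴/32 = 7.805×10^-7 m⁴.
τ_max = T·r/J = 932.0 × 0.0266 / 7.805×10^-7 = 3.170×10^7 Pa.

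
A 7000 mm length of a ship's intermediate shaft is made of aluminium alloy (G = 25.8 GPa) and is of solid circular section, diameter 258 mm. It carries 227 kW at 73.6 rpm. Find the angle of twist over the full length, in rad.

ω = 2π·73.6/60 = 7.707 rad/s, so T = P/ω = 227×10³ / 7.707 = 29450 N·m.
J = πd⁴/32 = π(0.258)⁴/32 = 4.350×10^-4 m⁴.
θ = T·L/(G·J) = 29450 × 7.00 / (25.8×10⁹ × 4.350×10^-4) = 0.01837 rad.

0.0184 rad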